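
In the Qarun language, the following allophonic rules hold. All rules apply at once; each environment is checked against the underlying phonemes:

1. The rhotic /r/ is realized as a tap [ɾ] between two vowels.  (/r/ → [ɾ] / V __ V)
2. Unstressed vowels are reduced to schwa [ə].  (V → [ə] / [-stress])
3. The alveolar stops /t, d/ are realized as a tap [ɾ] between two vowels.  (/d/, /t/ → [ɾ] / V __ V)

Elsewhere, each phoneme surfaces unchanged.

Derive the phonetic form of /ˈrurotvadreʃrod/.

/r/ (word-initial) is in the target of rule 1 but the environment (between two vowels) is not met → [r].
/u/ (between /r/ and /r/) is in the target of rule 2 but the environment (in an unstressed syllable) is not met → [u].
/r/ — between /u/ and /o/, between two vowels — surfaces as [ɾ] (rule 1).
/o/ (between /r/ and /t/): in an unstressed syllable, so rule 2 applies → [ə].
/t/ (between /o/ and /v/) fails the environment for rule 3, so it stays [t].
/v/ stays [v].
/a/ — between /v/ and /d/, in an unstressed syllable — surfaces as [ə] (rule 2).
/d/ (between /a/ and /r/) fails the environment for rule 3, so it stays [d].
/r/ (between /d/ and /e/): rule 1 targets it, but not between two vowels → unchanged [r].
/e/ (between /r/ and /ʃ/) occurs in an unstressed syllable → [ə] by rule 2.
/ʃ/ — not in any rule's target class → [ʃ].
/r/ — between /ʃ/ and /o/; rule 1 does not apply here → [r].
/o/ (between /r/ and /d/): in an unstressed syllable, so rule 2 applies → [ə].
/d/ — word-final; rule 3 does not apply here → [d].

[ˈruɾətvədrəʃrəd]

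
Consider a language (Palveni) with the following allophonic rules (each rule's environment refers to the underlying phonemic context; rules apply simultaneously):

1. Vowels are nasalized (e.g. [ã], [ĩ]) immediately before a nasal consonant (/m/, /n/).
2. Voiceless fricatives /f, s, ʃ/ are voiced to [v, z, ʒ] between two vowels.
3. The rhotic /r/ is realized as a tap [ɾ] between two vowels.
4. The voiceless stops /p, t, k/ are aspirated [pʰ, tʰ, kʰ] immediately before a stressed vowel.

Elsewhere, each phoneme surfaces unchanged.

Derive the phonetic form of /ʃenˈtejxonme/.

/ʃ/ — word-initial; rule 2 does not apply here → [ʃ].
/e/ meets the environment for rule 1 (before a nasal consonant) → [ẽ].
/n/ — not in any rule's target class → [n].
/t/ — between /n/ and /e/, immediately before a stressed vowel — surfaces as [tʰ] (rule 4).
/e/ (between /t/ and /j/) is in the target of rule 1 but the environment (before a nasal consonant) is not met → [e].
/j/ (between /e/ and /x/) is unaffected → [j].
/x/ — not in any rule's target class → [x].
/o/ (between /x/ and /n/): before a nasal consonant, so rule 1 applies → [õ].
/n/ — not in any rule's target class → [n].
/m/ (between /n/ and /e/) is unaffected → [m].
/e/ (word-final): rule 1 targets it, but not before a nasal consonant → unchanged [e].

[ʃẽnˈtʰejxõnme]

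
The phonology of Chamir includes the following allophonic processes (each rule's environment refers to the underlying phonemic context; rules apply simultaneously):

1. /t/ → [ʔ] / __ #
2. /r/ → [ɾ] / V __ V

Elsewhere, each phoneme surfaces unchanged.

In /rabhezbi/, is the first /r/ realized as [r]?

/r/ (word-initial) is in the target of rule 2 but the environment (between two vowels) is not met → [r].
The actual realization is [r], which matches [r].

Yes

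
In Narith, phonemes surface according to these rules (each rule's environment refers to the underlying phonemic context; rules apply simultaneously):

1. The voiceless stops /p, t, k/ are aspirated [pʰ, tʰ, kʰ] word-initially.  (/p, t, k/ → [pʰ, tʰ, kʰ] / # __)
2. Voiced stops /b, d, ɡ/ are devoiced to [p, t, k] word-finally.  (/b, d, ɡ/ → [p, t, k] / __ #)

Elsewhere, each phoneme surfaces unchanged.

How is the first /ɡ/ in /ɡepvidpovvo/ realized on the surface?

/ɡ/ (word-initial) fails the environment for rule 2, so it stays [ɡ].

[ɡ]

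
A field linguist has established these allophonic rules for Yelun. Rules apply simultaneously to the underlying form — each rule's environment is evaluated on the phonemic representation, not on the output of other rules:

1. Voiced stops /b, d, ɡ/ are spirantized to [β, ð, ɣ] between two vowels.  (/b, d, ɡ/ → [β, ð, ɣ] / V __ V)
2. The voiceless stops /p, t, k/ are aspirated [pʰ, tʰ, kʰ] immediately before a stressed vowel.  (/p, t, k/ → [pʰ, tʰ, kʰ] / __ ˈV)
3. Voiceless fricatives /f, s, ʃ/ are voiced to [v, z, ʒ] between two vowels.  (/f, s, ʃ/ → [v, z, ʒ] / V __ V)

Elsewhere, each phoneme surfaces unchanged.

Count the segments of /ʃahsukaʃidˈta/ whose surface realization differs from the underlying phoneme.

2

Segments that undergo a rule: /ʃ/ → [ʒ] (rule 3); /t/ → [tʰ] (rule 2).
All other segments surface unchanged.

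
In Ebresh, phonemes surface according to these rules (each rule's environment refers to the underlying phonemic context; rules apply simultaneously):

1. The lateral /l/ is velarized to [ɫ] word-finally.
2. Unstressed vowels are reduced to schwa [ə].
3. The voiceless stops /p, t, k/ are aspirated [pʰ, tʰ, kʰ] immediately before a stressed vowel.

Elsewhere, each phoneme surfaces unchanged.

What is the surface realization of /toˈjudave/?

/t/ — word-initial; rule 3 does not apply here → [t].
/o/ — between /t/ and /j/, in an unstressed syllable — surfaces as [ə] (rule 2).
/u/ (between /j/ and /d/) is in the target of rule 2 but the environment (in an unstressed syllable) is not met → [u].
Rule 2 applies to /a/ (between /d/ and /v/: in an unstressed syllable) → [ə].
/e/ (word-final) occurs in an unstressed syllable → [ə] by rule 2.

[təˈjudəvə]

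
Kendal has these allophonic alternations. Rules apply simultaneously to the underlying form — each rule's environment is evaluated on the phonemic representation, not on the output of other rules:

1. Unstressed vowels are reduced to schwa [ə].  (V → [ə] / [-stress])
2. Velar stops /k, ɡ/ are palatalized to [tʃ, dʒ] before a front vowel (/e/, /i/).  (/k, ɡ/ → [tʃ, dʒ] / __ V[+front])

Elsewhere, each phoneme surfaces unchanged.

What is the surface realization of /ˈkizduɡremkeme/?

[ˈtʃizdəɡrəmtʃəmə]

Rule 2 applies to /k/ (word-initial: before a front vowel) → [tʃ].
/i/ (between /k/ and /z/): rule 1 targets it, but not in an unstressed syllable → unchanged [i].
/z/ — not in any rule's target class → [z].
/d/ (between /z/ and /u/) is unaffected → [d].
Rule 1 applies to /u/ (between /d/ and /ɡ/: in an unstressed syllable) → [ə].
/ɡ/ (between /u/ and /r/) is in the target of rule 2 but the environment (before a front vowel) is not met → [ɡ].
/r/ (between /ɡ/ and /e/): no rule targets it → [r].
/e/ (between /r/ and /m/): in an unstressed syllable, so rule 1 applies → [ə].
/m/ stays [m].
/k/ (between /m/ and /e/) occurs before a front vowel → [tʃ] by rule 2.
/e/ meets the environment for rule 1 (in an unstressed syllable) → [ə].
/m/ (between /e/ and /e/) is unaffected → [m].
/e/ (word-final) occurs in an unstressed syllable → [ə] by rule 1.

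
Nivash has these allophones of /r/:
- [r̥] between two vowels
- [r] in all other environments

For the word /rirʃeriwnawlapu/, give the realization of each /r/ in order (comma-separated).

[r], [r], [r̥]

Occurrence 1 (position 1): no conditioning environment matches → elsewhere allophone [r].
Occurrence 2 (position 3): no conditioning environment matches → elsewhere allophone [r].
Occurrence 3 (position 6): between two vowels → [r̥].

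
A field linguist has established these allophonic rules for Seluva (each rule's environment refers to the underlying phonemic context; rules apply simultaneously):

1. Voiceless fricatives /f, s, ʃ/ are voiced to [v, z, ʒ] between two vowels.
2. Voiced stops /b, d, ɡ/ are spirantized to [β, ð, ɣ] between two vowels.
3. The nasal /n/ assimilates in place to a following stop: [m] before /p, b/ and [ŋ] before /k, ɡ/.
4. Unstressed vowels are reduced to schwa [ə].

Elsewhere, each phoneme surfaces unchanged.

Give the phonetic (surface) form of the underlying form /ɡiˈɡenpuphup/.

/ɡ/ (word-initial): rule 2 targets it, but not between two vowels → unchanged [ɡ].
/i/ meets the environment for rule 4 (in an unstressed syllable) → [ə].
/ɡ/ (between /i/ and /e/): between two vowels, so rule 2 applies → [ɣ].
/e/ (between /ɡ/ and /n/) fails the environment for rule 4, so it stays [e].
/n/ (between /e/ and /p/): before a labial or velar stop, so rule 3 applies → [m].
/p/ (between /n/ and /u/): no rule targets it → [p].
/u/ (between /p/ and /p/): in an unstressed syllable, so rule 4 applies → [ə].
/p/ (between /u/ and /h/) is unaffected → [p].
/h/ stays [h].
/u/ (between /h/ and /p/) occurs in an unstressed syllable → [ə] by rule 4.
/p/ stays [p].

[ɡəˈɣempəphəp]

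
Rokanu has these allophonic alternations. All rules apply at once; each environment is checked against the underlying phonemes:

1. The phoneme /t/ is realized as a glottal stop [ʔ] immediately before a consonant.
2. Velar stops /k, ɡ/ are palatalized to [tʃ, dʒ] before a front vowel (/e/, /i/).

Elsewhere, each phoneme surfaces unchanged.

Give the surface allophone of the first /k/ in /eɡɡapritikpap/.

/k/ — between /i/ and /p/; rule 2 does not apply here → [k].

[k]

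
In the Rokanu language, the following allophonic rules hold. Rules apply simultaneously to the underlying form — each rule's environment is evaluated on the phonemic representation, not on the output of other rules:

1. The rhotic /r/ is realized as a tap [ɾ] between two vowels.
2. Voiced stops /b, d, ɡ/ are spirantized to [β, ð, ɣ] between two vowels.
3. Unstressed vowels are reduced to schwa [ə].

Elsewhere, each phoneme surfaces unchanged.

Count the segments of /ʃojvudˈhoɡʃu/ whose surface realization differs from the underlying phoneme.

3

Segments that undergo a rule: /o/ → [ə] (rule 3); /u/ → [ə] (rule 3); /u/ → [ə] (rule 3).
All other segments surface unchanged.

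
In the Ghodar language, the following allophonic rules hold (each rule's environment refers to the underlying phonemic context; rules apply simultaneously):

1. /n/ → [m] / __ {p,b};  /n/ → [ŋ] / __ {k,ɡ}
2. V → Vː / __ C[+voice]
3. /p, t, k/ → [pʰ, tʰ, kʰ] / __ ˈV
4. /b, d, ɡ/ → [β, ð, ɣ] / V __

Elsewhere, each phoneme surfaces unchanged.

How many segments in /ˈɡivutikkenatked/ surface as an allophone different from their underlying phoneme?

Segments that undergo a rule: /i/ → [iː] (rule 2); /e/ → [eː] (rule 2); /e/ → [eː] (rule 2); /d/ → [ð] (rule 4).
All other segments surface unchanged.

4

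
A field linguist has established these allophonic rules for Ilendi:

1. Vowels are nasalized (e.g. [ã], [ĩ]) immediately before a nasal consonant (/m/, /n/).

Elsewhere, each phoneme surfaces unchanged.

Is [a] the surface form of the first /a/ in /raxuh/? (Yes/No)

/a/ (between /r/ and /x/) fails the environment for rule 1, so it stays [a].
The actual realization is [a], which matches [a].

Yes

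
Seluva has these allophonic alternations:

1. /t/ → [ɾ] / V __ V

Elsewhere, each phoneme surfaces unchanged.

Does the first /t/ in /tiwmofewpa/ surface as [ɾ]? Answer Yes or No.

/t/ (word-initial) is in the target of rule 1 but the environment (between two vowels) is not met → [t].
The actual realization is [t], not [ɾ].

No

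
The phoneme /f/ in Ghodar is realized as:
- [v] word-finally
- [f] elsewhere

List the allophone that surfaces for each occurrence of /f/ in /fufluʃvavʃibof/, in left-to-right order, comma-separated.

[f], [f], [v]

Occurrence 1 (position 1): no conditioning environment matches → elsewhere allophone [f].
Occurrence 2 (position 3): no conditioning environment matches → elsewhere allophone [f].
Occurrence 3 (position 14): word-finally → [v].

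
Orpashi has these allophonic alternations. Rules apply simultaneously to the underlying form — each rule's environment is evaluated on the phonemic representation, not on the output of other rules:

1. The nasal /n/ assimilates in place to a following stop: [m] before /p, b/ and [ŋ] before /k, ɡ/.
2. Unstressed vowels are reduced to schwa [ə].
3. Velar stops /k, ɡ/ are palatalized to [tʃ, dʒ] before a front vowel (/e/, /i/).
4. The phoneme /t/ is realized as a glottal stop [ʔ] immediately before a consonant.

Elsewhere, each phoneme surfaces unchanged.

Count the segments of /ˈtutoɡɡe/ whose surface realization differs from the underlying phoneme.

Segments that undergo a rule: /o/ → [ə] (rule 2); /ɡ/ → [dʒ] (rule 3); /e/ → [ə] (rule 2).
All other segments surface unchanged.

3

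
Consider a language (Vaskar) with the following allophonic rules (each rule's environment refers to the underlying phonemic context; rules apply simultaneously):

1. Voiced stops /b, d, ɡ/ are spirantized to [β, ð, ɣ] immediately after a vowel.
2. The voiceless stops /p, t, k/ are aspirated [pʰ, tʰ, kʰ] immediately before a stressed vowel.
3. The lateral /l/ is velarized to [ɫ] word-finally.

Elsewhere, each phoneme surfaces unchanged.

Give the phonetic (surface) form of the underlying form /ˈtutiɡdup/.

Rule 2 applies to /t/ (word-initial: immediately before a stressed vowel) → [tʰ].
/u/ stays [u].
/t/ (between /u/ and /i/) is in the target of rule 2 but the environment (immediately before a stressed vowel) is not met → [t].
/i/ (between /t/ and /ɡ/) is unaffected → [i].
/ɡ/ (between /i/ and /d/): immediately after a vowel, so rule 1 applies → [ɣ].
/d/ (between /ɡ/ and /u/) fails the environment for rule 1, so it stays [d].
/u/ stays [u].
/p/ (word-final) is in the target of rule 2 but the environment (immediately before a stressed vowel) is not met → [p].

[ˈtʰutiɣdup]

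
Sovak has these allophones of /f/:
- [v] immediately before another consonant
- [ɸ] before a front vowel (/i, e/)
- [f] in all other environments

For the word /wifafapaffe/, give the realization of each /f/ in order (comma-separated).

[f], [f], [v], [ɸ]

Occurrence 1 (position 3): no conditioning environment matches → elsewhere allophone [f].
Occurrence 2 (position 5): no conditioning environment matches → elsewhere allophone [f].
Occurrence 3 (position 9): immediately before another consonant → [v].
Occurrence 4 (position 10): before a front vowel (/i, e/) → [ɸ].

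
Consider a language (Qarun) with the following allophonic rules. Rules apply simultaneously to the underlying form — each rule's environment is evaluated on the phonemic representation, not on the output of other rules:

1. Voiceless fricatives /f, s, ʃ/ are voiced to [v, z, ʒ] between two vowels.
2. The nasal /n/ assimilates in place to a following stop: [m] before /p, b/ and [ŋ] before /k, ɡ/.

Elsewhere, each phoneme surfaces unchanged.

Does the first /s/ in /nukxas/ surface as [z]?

No

/s/ (word-final): rule 1 targets it, but not between two vowels → unchanged [s].
The actual realization is [s], not [z].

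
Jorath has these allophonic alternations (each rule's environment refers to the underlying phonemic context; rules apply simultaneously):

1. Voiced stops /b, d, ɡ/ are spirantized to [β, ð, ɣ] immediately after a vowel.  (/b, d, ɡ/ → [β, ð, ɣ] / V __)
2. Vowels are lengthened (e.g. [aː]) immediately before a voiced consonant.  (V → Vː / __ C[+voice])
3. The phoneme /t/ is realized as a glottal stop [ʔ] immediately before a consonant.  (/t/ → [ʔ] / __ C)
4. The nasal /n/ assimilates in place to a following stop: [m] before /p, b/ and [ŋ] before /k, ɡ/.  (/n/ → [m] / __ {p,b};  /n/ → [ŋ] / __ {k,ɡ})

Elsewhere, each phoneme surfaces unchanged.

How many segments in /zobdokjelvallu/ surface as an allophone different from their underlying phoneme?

4

Segments that undergo a rule: /o/ → [oː] (rule 2); /b/ → [β] (rule 1); /e/ → [eː] (rule 2); /a/ → [aː] (rule 2).
All other segments surface unchanged.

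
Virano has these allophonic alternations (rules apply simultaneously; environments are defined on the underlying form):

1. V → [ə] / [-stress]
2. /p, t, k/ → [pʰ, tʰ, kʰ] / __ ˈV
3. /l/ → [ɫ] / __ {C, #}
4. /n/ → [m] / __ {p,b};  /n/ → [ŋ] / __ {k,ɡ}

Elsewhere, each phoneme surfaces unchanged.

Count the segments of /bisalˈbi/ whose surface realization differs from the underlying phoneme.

Segments that undergo a rule: /i/ → [ə] (rule 1); /a/ → [ə] (rule 1); /l/ → [ɫ] (rule 3).
All other segments surface unchanged.

3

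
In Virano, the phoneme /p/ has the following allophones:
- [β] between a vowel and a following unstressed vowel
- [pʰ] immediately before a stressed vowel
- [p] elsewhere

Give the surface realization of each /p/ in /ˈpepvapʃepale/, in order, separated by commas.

Occurrence 1 (position 1): immediately before a stressed vowel → [pʰ].
Occurrence 2 (position 3): no conditioning environment matches → elsewhere allophone [p].
Occurrence 3 (position 6): no conditioning environment matches → elsewhere allophone [p].
Occurrence 4 (position 9): between a vowel and a following unstressed vowel → [β].

[pʰ], [p], [p], [β]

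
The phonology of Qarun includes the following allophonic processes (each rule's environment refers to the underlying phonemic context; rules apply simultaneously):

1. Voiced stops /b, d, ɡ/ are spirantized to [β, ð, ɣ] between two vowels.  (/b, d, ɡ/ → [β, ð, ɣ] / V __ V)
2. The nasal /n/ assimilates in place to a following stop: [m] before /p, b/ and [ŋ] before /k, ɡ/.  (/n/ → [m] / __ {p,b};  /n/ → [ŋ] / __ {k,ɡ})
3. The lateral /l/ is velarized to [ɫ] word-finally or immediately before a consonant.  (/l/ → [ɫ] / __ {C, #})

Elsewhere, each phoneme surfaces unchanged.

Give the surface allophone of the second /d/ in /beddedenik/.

/d/ (between /d/ and /e/): rule 1 targets it, but not between two vowels → unchanged [d].

[d]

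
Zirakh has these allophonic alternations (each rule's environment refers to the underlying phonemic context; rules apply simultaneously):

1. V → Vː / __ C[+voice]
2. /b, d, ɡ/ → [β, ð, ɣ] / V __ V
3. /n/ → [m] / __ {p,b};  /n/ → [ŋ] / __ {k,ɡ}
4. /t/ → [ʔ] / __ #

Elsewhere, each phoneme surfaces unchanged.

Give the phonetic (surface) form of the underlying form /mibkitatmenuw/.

/m/ — not in any rule's target class → [m].
/i/ (between /m/ and /b/): before a voiced consonant, so rule 1 applies → [iː].
/b/ — between /i/ and /k/; rule 2 does not apply here → [b].
/k/ (between /b/ and /i/) is unaffected → [k].
/i/ — between /k/ and /t/; rule 1 does not apply here → [i].
/t/ (between /i/ and /a/) fails the environment for rule 4, so it stays [t].
/a/ (between /t/ and /t/) is in the target of rule 1 but the environment (before a voiced consonant) is not met → [a].
/t/ (between /a/ and /m/) fails the environment for rule 4, so it stays [t].
/m/ stays [m].
/e/ meets the environment for rule 1 (before a voiced consonant) → [eː].
/n/ (between /e/ and /u/) is in the target of rule 3 but the environment (before a labial or velar stop) is not met → [n].
/u/ — between /n/ and /w/, before a voiced consonant — surfaces as [uː] (rule 1).
/w/ stays [w].

[miːbkitatmeːnuːw]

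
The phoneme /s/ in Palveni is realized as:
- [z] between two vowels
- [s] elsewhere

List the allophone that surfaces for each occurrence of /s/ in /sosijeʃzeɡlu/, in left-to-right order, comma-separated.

Occurrence 1 (position 1): no conditioning environment matches → elsewhere allophone [s].
Occurrence 2 (position 3): between two vowels → [z].

[s], [z]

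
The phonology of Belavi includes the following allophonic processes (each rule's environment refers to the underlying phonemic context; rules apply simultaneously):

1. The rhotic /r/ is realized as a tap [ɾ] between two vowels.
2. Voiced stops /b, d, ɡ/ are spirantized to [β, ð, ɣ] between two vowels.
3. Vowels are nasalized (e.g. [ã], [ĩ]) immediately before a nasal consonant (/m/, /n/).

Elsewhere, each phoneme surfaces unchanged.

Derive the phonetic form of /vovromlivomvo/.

/v/ stays [v].
/o/ (between /v/ and /v/): rule 3 targets it, but not before a nasal consonant → unchanged [o].
/v/ (between /o/ and /r/): no rule targets it → [v].
/r/ (between /v/ and /o/) is in the target of rule 1 but the environment (between two vowels) is not met → [r].
Rule 3 applies to /o/ (between /r/ and /m/: before a nasal consonant) → [õ].
/m/ (between /o/ and /l/) is unaffected → [m].
/l/ (between /m/ and /i/): no rule targets it → [l].
/i/ (between /l/ and /v/) is in the target of rule 3 but the environment (before a nasal consonant) is not met → [i].
/v/ (between /i/ and /o/): no rule targets it → [v].
Rule 3 applies to /o/ (between /v/ and /m/: before a nasal consonant) → [õ].
/m/ (between /o/ and /v/) is unaffected → [m].
/v/ (between /m/ and /o/): no rule targets it → [v].
/o/ (word-final): rule 3 targets it, but not before a nasal consonant → unchanged [o].

[vovrõmlivõmvo]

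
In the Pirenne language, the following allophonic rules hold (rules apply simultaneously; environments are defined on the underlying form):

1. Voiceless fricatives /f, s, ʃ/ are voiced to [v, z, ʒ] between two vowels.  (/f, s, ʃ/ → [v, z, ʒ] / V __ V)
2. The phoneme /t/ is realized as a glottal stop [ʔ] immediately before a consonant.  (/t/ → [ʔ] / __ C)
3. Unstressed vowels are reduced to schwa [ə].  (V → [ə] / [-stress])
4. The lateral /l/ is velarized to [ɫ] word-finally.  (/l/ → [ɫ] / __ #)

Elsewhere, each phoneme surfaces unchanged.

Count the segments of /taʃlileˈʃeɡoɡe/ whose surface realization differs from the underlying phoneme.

6

Segments that undergo a rule: /a/ → [ə] (rule 3); /i/ → [ə] (rule 3); /e/ → [ə] (rule 3); /ʃ/ → [ʒ] (rule 1); /o/ → [ə] (rule 3); /e/ → [ə] (rule 3).
All other segments surface unchanged.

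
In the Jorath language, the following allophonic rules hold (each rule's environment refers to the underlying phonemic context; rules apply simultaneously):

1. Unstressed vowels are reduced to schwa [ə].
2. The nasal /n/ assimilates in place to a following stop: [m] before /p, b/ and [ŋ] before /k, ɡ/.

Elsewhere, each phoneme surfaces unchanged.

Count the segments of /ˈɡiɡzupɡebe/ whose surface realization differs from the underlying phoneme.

3

Segments that undergo a rule: /u/ → [ə] (rule 1); /e/ → [ə] (rule 1); /e/ → [ə] (rule 1).
All other segments surface unchanged.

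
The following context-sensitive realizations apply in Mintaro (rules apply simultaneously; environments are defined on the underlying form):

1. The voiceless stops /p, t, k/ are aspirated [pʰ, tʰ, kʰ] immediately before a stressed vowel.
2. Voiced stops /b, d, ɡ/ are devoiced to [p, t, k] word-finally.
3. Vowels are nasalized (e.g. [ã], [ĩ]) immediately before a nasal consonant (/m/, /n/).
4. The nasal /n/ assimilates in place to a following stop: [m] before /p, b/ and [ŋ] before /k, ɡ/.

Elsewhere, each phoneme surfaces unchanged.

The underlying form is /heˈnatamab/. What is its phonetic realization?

[hẽˈnatãmap]

/h/ (word-initial) is unaffected → [h].
/e/ — between /h/ and /n/, before a nasal consonant — surfaces as [ẽ] (rule 3).
/n/ — between /e/ and /a/; rule 4 does not apply here → [n].
/a/ (between /n/ and /t/) fails the environment for rule 3, so it stays [a].
/t/ (between /a/ and /a/): rule 1 targets it, but not immediately before a stressed vowel → unchanged [t].
/a/ meets the environment for rule 3 (before a nasal consonant) → [ã].
/m/ stays [m].
/a/ (between /m/ and /b/) is in the target of rule 3 but the environment (before a nasal consonant) is not met → [a].
Rule 2 applies to /b/ (word-final: word-finally) → [p].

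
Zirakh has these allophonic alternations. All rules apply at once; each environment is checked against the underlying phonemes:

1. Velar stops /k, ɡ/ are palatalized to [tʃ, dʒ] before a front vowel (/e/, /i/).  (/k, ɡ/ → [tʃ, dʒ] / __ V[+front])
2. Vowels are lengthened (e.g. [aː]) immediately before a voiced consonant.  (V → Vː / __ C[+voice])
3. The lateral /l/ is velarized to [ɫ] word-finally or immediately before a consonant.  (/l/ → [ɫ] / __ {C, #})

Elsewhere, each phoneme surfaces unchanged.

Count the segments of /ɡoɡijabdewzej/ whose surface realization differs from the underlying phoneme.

Segments that undergo a rule: /o/ → [oː] (rule 2); /ɡ/ → [dʒ] (rule 1); /i/ → [iː] (rule 2); /a/ → [aː] (rule 2); /e/ → [eː] (rule 2); /e/ → [eː] (rule 2).
All other segments surface unchanged.

6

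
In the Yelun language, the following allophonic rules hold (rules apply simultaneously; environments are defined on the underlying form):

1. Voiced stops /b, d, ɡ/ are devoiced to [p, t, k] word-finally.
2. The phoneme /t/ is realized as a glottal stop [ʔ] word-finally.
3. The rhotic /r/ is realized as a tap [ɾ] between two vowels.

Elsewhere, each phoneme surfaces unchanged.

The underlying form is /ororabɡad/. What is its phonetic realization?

[oɾoɾabɡat]

/o/ stays [o].
/r/ (between /o/ and /o/) occurs between two vowels → [ɾ] by rule 3.
/o/ (between /r/ and /r/): no rule targets it → [o].
/r/ meets the environment for rule 3 (between two vowels) → [ɾ].
/a/ stays [a].
/b/ (between /a/ and /ɡ/) fails the environment for rule 1, so it stays [b].
/ɡ/ — between /b/ and /a/; rule 1 does not apply here → [ɡ].
/a/ stays [a].
/d/ (word-final): word-finally, so rule 1 applies → [t].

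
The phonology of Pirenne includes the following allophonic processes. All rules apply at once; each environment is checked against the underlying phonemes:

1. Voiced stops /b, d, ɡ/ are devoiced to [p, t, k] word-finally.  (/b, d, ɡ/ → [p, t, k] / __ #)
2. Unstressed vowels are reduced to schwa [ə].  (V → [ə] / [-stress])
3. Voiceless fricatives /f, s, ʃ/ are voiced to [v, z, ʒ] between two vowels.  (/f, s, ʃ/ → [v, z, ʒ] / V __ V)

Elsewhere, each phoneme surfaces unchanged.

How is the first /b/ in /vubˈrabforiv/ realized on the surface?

/b/ (between /u/ and /r/) fails the environment for rule 1, so it stays [b].

[b]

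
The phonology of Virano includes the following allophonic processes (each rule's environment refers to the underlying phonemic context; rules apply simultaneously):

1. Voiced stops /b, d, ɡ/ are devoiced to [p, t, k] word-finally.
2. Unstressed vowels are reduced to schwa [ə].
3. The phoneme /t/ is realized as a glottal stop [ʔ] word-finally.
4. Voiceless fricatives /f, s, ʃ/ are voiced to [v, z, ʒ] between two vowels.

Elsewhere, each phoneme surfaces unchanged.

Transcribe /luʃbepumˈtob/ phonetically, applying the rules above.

[ləʃbəpəmˈtop]

/u/ (between /l/ and /ʃ/): in an unstressed syllable, so rule 2 applies → [ə].
/ʃ/ (between /u/ and /b/) fails the environment for rule 4, so it stays [ʃ].
/b/ — between /ʃ/ and /e/; rule 1 does not apply here → [b].
Rule 2 applies to /e/ (between /b/ and /p/: in an unstressed syllable) → [ə].
/u/ — between /p/ and /m/, in an unstressed syllable — surfaces as [ə] (rule 2).
/t/ (between /m/ and /o/): rule 3 targets it, but not word-finally → unchanged [t].
/o/ (between /t/ and /b/): rule 2 targets it, but not in an unstressed syllable → unchanged [o].
/b/ (word-final): word-finally, so rule 1 applies → [p].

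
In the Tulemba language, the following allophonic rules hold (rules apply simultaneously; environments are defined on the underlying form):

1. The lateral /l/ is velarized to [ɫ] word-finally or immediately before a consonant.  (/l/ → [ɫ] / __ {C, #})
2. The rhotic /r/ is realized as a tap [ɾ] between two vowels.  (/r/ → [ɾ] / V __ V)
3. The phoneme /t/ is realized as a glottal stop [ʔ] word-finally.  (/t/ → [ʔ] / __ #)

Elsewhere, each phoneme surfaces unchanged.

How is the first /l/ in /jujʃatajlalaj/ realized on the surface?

/l/ — between /j/ and /a/; rule 1 does not apply here → [l].

[l]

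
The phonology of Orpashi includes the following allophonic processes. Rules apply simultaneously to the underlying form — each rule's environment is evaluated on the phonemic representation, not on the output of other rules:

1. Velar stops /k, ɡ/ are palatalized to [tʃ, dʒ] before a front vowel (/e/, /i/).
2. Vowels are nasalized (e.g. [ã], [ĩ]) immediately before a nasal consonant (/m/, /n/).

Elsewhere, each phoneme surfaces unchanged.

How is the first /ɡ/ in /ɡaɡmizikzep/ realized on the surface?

/ɡ/ (word-initial) fails the environment for rule 1, so it stays [ɡ].

[ɡ]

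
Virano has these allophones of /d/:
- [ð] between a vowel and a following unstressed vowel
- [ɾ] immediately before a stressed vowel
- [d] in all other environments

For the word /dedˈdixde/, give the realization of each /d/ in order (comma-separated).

[d], [d], [ɾ], [d]

Occurrence 1 (position 1): no conditioning environment matches → elsewhere allophone [d].
Occurrence 2 (position 3): no conditioning environment matches → elsewhere allophone [d].
Occurrence 3 (position 4): immediately before a stressed vowel → [ɾ].
Occurrence 4 (position 7): no conditioning environment matches → elsewhere allophone [d].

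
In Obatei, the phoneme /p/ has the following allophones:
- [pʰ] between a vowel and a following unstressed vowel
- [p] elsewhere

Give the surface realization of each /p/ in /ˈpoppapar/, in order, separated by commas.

[p], [p], [p], [pʰ]

Occurrence 1 (position 1): no conditioning environment matches → elsewhere allophone [p].
Occurrence 2 (position 3): no conditioning environment matches → elsewhere allophone [p].
Occurrence 3 (position 4): no conditioning environment matches → elsewhere allophone [p].
Occurrence 4 (position 6): between a vowel and a following unstressed vowel → [pʰ].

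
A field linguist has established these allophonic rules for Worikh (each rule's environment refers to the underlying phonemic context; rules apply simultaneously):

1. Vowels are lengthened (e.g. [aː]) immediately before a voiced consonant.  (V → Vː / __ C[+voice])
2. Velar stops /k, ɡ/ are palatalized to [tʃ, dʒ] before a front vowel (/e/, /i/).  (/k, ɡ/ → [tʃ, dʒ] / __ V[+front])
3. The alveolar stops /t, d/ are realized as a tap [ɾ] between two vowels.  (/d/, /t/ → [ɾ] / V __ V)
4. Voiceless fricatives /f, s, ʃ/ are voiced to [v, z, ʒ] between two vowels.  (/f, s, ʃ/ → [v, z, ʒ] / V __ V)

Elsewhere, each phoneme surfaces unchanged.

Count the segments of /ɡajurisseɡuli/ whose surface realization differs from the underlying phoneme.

4

Segments that undergo a rule: /a/ → [aː] (rule 1); /u/ → [uː] (rule 1); /e/ → [eː] (rule 1); /u/ → [uː] (rule 1).
All other segments surface unchanged.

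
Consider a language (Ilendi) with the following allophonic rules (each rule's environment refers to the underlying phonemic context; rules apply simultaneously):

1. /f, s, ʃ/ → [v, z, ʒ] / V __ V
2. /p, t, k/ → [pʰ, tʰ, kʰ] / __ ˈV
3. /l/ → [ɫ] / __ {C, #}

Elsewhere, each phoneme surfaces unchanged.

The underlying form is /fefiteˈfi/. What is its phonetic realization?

[feviteˈvi]

/f/ (word-initial): rule 1 targets it, but not between two vowels → unchanged [f].
Rule 1 applies to /f/ (between /e/ and /i/: between two vowels) → [v].
/t/ (between /i/ and /e/) fails the environment for rule 2, so it stays [t].
/f/ meets the environment for rule 1 (between two vowels) → [v].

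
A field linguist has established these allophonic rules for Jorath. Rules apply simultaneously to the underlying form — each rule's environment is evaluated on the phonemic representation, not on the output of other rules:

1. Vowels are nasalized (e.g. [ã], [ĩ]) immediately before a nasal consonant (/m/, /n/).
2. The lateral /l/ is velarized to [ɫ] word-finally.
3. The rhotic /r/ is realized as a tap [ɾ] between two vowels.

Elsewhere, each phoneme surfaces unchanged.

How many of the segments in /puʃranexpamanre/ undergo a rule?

Segments that undergo a rule: /a/ → [ã] (rule 1); /a/ → [ã] (rule 1); /a/ → [ã] (rule 1).
All other segments surface unchanged.

3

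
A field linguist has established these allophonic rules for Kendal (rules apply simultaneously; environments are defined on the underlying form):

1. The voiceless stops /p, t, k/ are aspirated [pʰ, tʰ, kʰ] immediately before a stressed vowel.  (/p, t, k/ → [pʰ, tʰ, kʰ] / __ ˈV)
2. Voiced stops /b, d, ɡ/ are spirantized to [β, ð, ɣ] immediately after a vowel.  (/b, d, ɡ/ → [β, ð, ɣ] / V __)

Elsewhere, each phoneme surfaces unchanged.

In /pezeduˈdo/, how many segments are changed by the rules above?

Segments that undergo a rule: /d/ → [ð] (rule 2); /d/ → [ð] (rule 2).
All other segments surface unchanged.

2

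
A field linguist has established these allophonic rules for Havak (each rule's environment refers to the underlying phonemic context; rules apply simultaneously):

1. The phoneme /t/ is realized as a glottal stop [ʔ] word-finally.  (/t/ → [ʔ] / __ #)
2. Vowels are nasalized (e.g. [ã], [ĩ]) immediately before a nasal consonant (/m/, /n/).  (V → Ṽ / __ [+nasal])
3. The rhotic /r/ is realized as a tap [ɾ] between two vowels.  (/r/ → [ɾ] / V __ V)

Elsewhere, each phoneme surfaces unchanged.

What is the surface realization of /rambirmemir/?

/r/ (word-initial) fails the environment for rule 3, so it stays [r].
/a/ (between /r/ and /m/) occurs before a nasal consonant → [ã] by rule 2.
/m/ (between /a/ and /b/) is unaffected → [m].
/b/ stays [b].
/i/ — between /b/ and /r/; rule 2 does not apply here → [i].
/r/ (between /i/ and /m/) is in the target of rule 3 but the environment (between two vowels) is not met → [r].
/m/ (between /r/ and /e/) is unaffected → [m].
/e/ (between /m/ and /m/) occurs before a nasal consonant → [ẽ] by rule 2.
/m/ (between /e/ and /i/): no rule targets it → [m].
/i/ (between /m/ and /r/) is in the target of rule 2 but the environment (before a nasal consonant) is not met → [i].
/r/ — word-final; rule 3 does not apply here → [r].

[rãmbirmẽmir]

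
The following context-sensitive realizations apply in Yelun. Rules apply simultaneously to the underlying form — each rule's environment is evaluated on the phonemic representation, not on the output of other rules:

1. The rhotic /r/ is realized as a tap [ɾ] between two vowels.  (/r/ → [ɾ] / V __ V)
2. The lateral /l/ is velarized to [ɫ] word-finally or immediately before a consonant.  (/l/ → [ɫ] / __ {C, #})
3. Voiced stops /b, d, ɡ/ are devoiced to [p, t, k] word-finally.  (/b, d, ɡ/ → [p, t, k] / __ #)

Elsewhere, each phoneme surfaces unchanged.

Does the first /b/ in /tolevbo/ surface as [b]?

/b/ (between /v/ and /o/): rule 3 targets it, but not word-finally → unchanged [b].
The actual realization is [b], which matches [b].

Yes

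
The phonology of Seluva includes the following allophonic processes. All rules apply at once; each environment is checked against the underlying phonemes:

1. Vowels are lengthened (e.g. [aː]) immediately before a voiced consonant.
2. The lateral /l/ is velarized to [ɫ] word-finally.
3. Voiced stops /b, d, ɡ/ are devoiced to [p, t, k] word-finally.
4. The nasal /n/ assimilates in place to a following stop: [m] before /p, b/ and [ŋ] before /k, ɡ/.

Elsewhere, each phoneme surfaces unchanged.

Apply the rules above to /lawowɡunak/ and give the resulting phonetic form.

[laːwoːwɡuːnak]

/l/ (word-initial) fails the environment for rule 2, so it stays [l].
/a/ — between /l/ and /w/, before a voiced consonant — surfaces as [aː] (rule 1).
/w/ stays [w].
/o/ (between /w/ and /w/) occurs before a voiced consonant → [oː] by rule 1.
/w/ stays [w].
/ɡ/ — between /w/ and /u/; rule 3 does not apply here → [ɡ].
/u/ (between /ɡ/ and /n/): before a voiced consonant, so rule 1 applies → [uː].
/n/ (between /u/ and /a/): rule 4 targets it, but not before a labial or velar stop → unchanged [n].
/a/ (between /n/ and /k/): rule 1 targets it, but not before a voiced consonant → unchanged [a].
/k/ (word-final): no rule targets it → [k].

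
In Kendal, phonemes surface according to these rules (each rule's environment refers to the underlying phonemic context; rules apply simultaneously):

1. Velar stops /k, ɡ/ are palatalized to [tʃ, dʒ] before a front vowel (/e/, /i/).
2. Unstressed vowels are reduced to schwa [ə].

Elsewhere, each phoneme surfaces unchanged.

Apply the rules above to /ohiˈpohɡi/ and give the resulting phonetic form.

[əhəˈpohdʒə]

/o/ (word-initial): in an unstressed syllable, so rule 2 applies → [ə].
/h/ stays [h].
/i/ (between /h/ and /p/) occurs in an unstressed syllable → [ə] by rule 2.
/p/ (between /i/ and /o/): no rule targets it → [p].
/o/ (between /p/ and /h/) is in the target of rule 2 but the environment (in an unstressed syllable) is not met → [o].
/h/ (between /o/ and /ɡ/): no rule targets it → [h].
/ɡ/ (between /h/ and /i/): before a front vowel, so rule 1 applies → [dʒ].
/i/ — word-final, in an unstressed syllable — surfaces as [ə] (rule 2).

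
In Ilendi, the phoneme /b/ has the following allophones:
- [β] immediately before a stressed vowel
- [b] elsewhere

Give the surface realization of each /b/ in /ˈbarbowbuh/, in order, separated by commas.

[β], [b], [b]

Occurrence 1 (position 1): immediately before a stressed vowel → [β].
Occurrence 2 (position 4): no conditioning environment matches → elsewhere allophone [b].
Occurrence 3 (position 7): no conditioning environment matches → elsewhere allophone [b].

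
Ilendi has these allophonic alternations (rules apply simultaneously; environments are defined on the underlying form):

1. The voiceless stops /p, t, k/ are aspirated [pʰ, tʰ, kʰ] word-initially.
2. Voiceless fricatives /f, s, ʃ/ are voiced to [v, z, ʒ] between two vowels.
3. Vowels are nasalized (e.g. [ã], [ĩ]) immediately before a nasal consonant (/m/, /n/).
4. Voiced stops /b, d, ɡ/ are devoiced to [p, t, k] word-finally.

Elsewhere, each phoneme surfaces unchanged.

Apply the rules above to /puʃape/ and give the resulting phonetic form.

[pʰuʒape]

/p/ — word-initial, word-initially — surfaces as [pʰ] (rule 1).
/u/ (between /p/ and /ʃ/): rule 3 targets it, but not before a nasal consonant → unchanged [u].
Rule 2 applies to /ʃ/ (between /u/ and /a/: between two vowels) → [ʒ].
/a/ (between /ʃ/ and /p/) fails the environment for rule 3, so it stays [a].
/p/ — between /a/ and /e/; rule 1 does not apply here → [p].
/e/ (word-final): rule 3 targets it, but not before a nasal consonant → unchanged [e].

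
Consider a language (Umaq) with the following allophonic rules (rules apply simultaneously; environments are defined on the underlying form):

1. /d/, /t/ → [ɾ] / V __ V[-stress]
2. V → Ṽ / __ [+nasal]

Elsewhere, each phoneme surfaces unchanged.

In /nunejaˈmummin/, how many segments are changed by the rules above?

Segments that undergo a rule: /u/ → [ũ] (rule 2); /a/ → [ã] (rule 2); /u/ → [ũ] (rule 2); /i/ → [ĩ] (rule 2).
All other segments surface unchanged.

4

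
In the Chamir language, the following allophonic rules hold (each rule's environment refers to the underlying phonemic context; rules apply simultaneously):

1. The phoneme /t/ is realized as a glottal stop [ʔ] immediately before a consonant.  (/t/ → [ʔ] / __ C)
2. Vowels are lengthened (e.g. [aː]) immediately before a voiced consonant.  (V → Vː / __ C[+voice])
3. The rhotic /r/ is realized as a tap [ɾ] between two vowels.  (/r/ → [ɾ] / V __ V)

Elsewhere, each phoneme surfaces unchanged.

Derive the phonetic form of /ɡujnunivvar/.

[ɡuːjnuːniːvvaːr]

/u/ (between /ɡ/ and /j/): before a voiced consonant, so rule 2 applies → [uː].
/u/ (between /n/ and /n/) occurs before a voiced consonant → [uː] by rule 2.
/i/ meets the environment for rule 2 (before a voiced consonant) → [iː].
/a/ — between /v/ and /r/, before a voiced consonant — surfaces as [aː] (rule 2).
/r/ — word-final; rule 3 does not apply here → [r].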